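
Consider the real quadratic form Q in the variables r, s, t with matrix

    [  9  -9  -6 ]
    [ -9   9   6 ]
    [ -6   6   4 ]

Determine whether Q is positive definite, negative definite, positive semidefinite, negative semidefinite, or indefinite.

Symmetric row and column elimination reduces A to a congruent diagonal form with pivots 9, 0, 0.
So there are 1 positive, 2 zero pivots.
Hence Q is positive semidefinite.

positive semidefinite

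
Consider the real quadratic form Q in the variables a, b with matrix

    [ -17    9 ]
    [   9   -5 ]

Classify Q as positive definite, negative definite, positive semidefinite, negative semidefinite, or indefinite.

Leading principal minors: Δ_1 = -17, Δ_2 = 4.
The signs alternate starting with Δ_1 < 0, so by Sylvester's criterion Q is negative definite.

negative definite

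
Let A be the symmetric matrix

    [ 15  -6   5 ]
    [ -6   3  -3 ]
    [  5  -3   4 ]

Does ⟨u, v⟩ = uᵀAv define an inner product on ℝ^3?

Applying the same elementary operations to the rows and columns of A produces a congruent diagonal matrix with entries 15, 3/5, 2/3.
So there are 3 positive pivots.
Hence Q is positive definite.
⟨·,·⟩ is an inner product exactly when A is positive definite.

yes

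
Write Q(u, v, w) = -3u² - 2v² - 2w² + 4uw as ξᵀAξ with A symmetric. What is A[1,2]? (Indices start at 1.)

0

The coefficient of u·v in Q is 0. For a symmetric A this equals A[1,2] + A[2,1] = 2·A[1,2].
So A[1,2] = 0/2 = 0.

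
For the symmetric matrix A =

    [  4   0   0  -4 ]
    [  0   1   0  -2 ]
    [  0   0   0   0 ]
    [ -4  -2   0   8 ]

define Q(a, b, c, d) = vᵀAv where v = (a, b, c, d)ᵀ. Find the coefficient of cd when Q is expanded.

0

The coefficient of cd is A[3,4] + A[4,3] = 2·0 = 0.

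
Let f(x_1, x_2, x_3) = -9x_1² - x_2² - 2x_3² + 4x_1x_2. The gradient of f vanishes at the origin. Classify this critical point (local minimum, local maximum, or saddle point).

local maximum

The Hessian at the origin is H = [[-18, 4, 0], [4, -2, 0], [0, 0, -4]].
An LDLᵀ factorisation of H has diagonal entries -18, -10/9, -4.
So there are 3 negative pivots.
H is negative definite, so the origin is a strict local maximum.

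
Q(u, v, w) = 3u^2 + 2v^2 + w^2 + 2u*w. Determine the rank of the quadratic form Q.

The associated matrix is A = [[3, 0, 1], [0, 2, 0], [1, 0, 1]].
Applying the same elementary operations to the rows and columns of A produces a congruent diagonal matrix with entries 3, 2, 2/3.
So there are 3 positive pivots.
The rank is the number of nonzero pivots: 3.

3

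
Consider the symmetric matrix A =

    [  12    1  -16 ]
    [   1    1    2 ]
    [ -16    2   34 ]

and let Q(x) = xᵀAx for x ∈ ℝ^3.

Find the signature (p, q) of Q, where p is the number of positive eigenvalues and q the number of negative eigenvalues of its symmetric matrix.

Congruent diagonalization of A (simultaneous row and column reduction) yields pivots 12, 11/12, 6/11.
Counting signs: 3 positive.

(3, 0)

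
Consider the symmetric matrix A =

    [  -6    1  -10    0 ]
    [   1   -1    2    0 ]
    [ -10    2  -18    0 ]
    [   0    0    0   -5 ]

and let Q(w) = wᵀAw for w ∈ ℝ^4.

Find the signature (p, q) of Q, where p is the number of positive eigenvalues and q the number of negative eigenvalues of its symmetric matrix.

(0, 4)

Congruent diagonalization of A (simultaneous row and column reduction) yields pivots -6, -5/6, -6/5, -5.
Counting signs: 4 negative.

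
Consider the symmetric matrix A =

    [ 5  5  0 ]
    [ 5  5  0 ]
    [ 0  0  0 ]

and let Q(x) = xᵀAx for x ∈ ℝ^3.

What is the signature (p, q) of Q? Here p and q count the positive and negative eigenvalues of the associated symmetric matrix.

Congruent diagonalization of A (simultaneous row and column reduction) yields pivots 5, 0, 0.
Counting signs: 1 positive, 2 zero.

(1, 0)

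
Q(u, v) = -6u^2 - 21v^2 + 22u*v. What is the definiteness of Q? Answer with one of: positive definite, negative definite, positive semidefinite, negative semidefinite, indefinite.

The symmetric matrix of Q is [[-6, 11], [11, -21]].
For the 2×2 matrix [[-6, 11], [11, -21]]: det = -6·-21 − (11)² = 5, trace = -27.
det > 0 so both eigenvalues share the sign of the trace; trace = -27 < 0 ⇒ both negative.

negative definite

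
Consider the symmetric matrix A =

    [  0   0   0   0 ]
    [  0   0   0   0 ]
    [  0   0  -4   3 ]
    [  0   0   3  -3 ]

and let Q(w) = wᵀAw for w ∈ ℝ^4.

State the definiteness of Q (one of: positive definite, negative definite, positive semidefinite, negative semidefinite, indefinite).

negative semidefinite

Applying the same elementary operations to the rows and columns of A produces a congruent diagonal matrix with entries 0, 0, -4, -3/4.
So there are 2 negative, 2 zero pivots.
Hence Q is negative semidefinite.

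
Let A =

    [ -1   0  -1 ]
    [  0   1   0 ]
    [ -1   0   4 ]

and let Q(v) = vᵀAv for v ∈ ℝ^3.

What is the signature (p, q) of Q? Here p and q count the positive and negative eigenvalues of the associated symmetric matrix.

(2, 1)

Row-reducing A symmetrically gives the diagonal entries -1, 1, 5.
So there are 2 positive, 1 negative pivots.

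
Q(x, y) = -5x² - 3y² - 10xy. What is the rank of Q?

Write A = [[-5, -5], [-5, -3]].
An LDLᵀ factorisation of A has diagonal entries -5, 2.
So there are 1 positive, 1 negative pivots.
The rank is the number of nonzero pivots: 2.

2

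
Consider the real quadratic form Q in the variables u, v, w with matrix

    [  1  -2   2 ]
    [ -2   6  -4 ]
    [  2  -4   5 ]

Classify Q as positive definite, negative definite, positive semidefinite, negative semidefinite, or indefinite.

Congruent diagonalization of A (simultaneous row and column reduction) yields pivots 1, 2, 1.
Counting signs: 3 positive.
Hence Q is positive definite.

positive definite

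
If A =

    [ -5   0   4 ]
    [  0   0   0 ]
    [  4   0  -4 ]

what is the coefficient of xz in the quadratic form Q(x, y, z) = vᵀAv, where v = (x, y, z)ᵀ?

The coefficient of xz is A[1,3] + A[3,1] = 2·4 = 8.

8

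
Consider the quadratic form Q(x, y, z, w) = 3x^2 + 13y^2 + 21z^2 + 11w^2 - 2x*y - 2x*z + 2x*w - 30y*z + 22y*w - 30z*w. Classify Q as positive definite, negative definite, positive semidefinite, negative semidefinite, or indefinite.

positive definite

The symmetric matrix of Q is A = [[3, -1, -1, 1], [-1, 13, -15, 11], [-1, -15, 21, -15], [1, 11, -15, 11]].
Leading principal minors: Δ_1 = 3, Δ_2 = 38, Δ_3 = 80, Δ_4 = 8.
All leading principal minors are positive, so by Sylvester's criterion Q is positive definite.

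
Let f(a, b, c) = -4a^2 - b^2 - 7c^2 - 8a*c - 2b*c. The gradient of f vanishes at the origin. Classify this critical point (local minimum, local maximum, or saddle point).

The Hessian at the origin is H = [[-8, 0, -8], [0, -2, -2], [-8, -2, -14]].
An LDLᵀ factorisation of H has diagonal entries -8, -2, -4.
Counting signs: 3 negative.
H is negative definite, so the origin is a strict local maximum.

local maximum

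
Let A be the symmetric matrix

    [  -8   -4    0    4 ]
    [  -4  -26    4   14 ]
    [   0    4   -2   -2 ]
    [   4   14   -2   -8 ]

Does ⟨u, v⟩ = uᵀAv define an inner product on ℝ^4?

no

Symmetric row and column elimination reduces A to a congruent diagonal form with pivots -8, -24, -4/3, 0.
Counting signs: 3 negative, 1 zero.
Hence Q is negative semidefinite.
⟨·,·⟩ is an inner product exactly when A is positive definite.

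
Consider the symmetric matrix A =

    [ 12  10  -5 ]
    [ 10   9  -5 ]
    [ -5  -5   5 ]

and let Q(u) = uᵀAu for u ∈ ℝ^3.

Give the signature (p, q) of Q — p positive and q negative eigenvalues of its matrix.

(3, 0)

Row-reducing A symmetrically gives the diagonal entries 12, 2/3, 15/8.
So there are 3 positive pivots.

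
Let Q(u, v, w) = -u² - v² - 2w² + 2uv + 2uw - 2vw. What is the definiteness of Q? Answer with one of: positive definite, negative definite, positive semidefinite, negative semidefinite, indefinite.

The associated matrix is A = [[-1, 1, 1], [1, -1, -1], [1, -1, -2]].
Row-reducing A symmetrically gives the diagonal entries -1, 0, -1.
Counting signs: 2 negative, 1 zero.
Hence Q is negative semidefinite.

negative semidefinite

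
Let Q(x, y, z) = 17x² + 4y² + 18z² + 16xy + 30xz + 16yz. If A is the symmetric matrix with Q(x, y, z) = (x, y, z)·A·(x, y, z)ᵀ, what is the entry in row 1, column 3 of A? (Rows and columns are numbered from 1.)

15

The coefficient of x·z in Q is 30. For a symmetric A this equals A[1,3] + A[3,1] = 2·A[1,3].
So A[1,3] = 30/2 = 15.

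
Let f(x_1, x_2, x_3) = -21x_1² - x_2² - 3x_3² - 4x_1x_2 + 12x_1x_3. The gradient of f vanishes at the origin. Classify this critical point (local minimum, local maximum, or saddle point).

local maximum

The Hessian at the origin is H = [[-42, -4, 12], [-4, -2, 0], [12, 0, -6]].
An LDLᵀ factorisation of H has diagonal entries -42, -34/21, -30/17.
That gives 3 negative pivots.
H is negative definite, so the origin is a strict local maximum.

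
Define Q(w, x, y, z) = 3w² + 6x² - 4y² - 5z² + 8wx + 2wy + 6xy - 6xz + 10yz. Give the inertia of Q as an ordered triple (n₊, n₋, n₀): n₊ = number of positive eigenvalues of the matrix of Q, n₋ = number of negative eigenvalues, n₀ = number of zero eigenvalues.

(2, 2, 0)

The symmetric matrix is A = [[3, 4, 1, 0], [4, 6, 3, -3], [1, 3, -4, 5], [0, -3, 5, -5]].
Row-reducing A symmetrically gives the diagonal entries 3, 2/3, -17/2, -2/17.
So there are 2 positive, 2 negative pivots.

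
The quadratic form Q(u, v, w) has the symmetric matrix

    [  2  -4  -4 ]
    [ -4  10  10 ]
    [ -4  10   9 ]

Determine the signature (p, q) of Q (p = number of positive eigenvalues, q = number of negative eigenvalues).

(2, 1)

Row-reducing A symmetrically gives the diagonal entries 2, 2, -1.
Counting signs: 2 positive, 1 negative.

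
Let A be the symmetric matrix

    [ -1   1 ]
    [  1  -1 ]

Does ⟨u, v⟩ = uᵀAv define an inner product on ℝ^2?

Row-reducing A symmetrically gives the diagonal entries -1, 0.
So there are 1 negative, 1 zero pivots.
Hence Q is negative semidefinite.
⟨·,·⟩ is an inner product exactly when A is positive definite.

no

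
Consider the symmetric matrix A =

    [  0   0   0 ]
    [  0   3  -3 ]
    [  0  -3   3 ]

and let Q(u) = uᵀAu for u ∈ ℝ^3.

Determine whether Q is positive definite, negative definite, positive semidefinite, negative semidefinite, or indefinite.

Row-reducing A symmetrically gives the diagonal entries 0, 3, 0.
That gives 1 positive, 2 zero pivots.
Hence Q is positive semidefinite.

positive semidefinite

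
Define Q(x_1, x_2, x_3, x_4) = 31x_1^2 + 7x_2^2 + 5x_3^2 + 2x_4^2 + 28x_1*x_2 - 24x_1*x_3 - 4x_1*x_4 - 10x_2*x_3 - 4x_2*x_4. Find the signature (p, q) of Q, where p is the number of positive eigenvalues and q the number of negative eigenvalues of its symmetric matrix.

The symmetric matrix is A = [[31, 14, -12, -2], [14, 7, -5, -2], [-12, -5, 5, 0], [-2, -2, 0, 2]].
Congruent diagonalization of A (simultaneous row and column reduction) yields pivots 31, 21/31, 2/21, 0.
So there are 3 positive, 1 zero pivots.

(3, 0)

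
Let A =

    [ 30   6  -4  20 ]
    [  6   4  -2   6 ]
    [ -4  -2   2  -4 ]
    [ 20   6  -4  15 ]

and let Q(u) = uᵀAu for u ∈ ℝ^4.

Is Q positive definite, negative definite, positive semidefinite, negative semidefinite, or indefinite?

positive semidefinite

Congruent diagonalization of A (simultaneous row and column reduction) yields pivots 30, 14/5, 20/21, 0.
That gives 3 positive, 1 zero pivots.
Hence Q is positive semidefinite.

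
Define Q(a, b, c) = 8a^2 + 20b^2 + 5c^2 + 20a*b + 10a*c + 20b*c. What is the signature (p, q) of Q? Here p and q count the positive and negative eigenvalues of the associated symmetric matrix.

Write A = [[8, 10, 5], [10, 20, 10], [5, 10, 5]].
Congruent diagonalization of A (simultaneous row and column reduction) yields pivots 8, 15/2, 0.
Counting signs: 2 positive, 1 zero.

(2, 0)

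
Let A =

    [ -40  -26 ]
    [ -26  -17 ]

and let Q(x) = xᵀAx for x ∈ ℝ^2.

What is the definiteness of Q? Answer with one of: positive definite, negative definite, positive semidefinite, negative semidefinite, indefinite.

Leading principal minors: Δ_1 = -40, Δ_2 = 4.
The signs alternate starting with Δ_1 < 0, so by Sylvester's criterion Q is negative definite.

negative definite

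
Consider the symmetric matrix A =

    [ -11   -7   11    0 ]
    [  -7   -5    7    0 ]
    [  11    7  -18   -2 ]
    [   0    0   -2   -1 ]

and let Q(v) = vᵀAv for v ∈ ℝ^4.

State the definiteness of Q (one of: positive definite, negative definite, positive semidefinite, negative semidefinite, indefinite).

Leading principal minors: Δ_1 = -11, Δ_2 = 6, Δ_3 = -42, Δ_4 = 18.
The signs alternate starting with Δ_1 < 0, so by Sylvester's criterion Q is negative definite.

negative definite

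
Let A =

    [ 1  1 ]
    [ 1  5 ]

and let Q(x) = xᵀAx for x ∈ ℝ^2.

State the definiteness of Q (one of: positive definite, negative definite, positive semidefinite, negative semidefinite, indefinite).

positive definite

Row-reducing A symmetrically gives the diagonal entries 1, 4.
So there are 2 positive pivots.
Hence Q is positive definite.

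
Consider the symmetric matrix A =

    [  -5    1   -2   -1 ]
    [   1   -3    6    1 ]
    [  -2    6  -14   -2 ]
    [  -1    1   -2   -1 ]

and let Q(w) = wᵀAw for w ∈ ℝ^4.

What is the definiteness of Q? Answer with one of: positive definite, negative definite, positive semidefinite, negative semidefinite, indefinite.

negative definite

Leading principal minors: Δ_1 = -5, Δ_2 = 14, Δ_3 = -28, Δ_4 = 16.
The signs alternate starting with Δ_1 < 0, so by Sylvester's criterion Q is negative definite.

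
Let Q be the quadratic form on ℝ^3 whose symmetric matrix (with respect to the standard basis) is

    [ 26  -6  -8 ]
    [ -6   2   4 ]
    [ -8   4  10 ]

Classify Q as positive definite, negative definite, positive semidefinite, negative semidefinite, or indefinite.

positive semidefinite

Congruent diagonalization of A (simultaneous row and column reduction) yields pivots 26, 8/13, 0.
That gives 2 positive, 1 zero pivots.
Hence Q is positive semidefinite.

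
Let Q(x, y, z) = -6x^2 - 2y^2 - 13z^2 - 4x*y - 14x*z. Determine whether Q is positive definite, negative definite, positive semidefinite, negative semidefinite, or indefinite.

negative definite

The symmetric matrix of Q is A = [[-6, -2, -7], [-2, -2, 0], [-7, 0, -13]].
Leading principal minors: Δ_1 = -6, Δ_2 = 8, Δ_3 = -6.
The signs alternate starting with Δ_1 < 0, so by Sylvester's criterion Q is negative definite.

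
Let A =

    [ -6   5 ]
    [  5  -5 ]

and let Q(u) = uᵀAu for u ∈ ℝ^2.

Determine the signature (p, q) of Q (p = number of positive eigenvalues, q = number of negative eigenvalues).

Applying the same elementary operations to the rows and columns of A produces a congruent diagonal matrix with entries -6, -5/6.
That gives 2 negative pivots.

(0, 2)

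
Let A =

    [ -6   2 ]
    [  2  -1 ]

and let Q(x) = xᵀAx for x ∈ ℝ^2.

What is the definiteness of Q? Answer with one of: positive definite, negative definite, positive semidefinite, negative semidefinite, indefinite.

negative definite

Leading principal minors: Δ_1 = -6, Δ_2 = 2.
The signs alternate starting with Δ_1 < 0, so by Sylvester's criterion Q is negative definite.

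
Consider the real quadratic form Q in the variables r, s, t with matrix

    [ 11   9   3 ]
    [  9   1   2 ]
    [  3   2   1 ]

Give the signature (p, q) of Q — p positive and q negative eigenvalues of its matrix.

An LDLᵀ factorisation of A has diagonal entries 11, -70/11, 3/14.
Counting signs: 2 positive, 1 negative.

(2, 1)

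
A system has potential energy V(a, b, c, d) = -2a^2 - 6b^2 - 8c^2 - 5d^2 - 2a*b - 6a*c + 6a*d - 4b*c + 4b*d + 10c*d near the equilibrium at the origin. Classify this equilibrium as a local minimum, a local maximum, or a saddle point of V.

The Hessian at the origin is H = [[-4, -2, -6, 6], [-2, -12, -4, 4], [-6, -4, -16, 10], [6, 4, 10, -10]].
An LDLᵀ factorisation of H has diagonal entries -4, -11, -76/11, -15/19.
Counting signs: 4 negative.
H is negative definite, so the origin is a strict local maximum.

local maximum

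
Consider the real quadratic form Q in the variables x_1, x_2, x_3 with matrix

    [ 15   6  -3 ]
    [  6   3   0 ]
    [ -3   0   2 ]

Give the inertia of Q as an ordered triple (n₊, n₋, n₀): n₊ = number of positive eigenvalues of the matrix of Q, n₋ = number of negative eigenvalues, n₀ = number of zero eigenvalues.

(2, 1, 0)

Congruent diagonalization of A (simultaneous row and column reduction) yields pivots 15, 3/5, -1.
So there are 2 positive, 1 negative pivots.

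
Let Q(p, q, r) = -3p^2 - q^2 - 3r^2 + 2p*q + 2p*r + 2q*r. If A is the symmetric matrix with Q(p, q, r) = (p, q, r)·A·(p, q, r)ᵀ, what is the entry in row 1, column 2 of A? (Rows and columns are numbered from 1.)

1

The coefficient of p·q in Q is 2. For a symmetric A this equals A[1,2] + A[2,1] = 2·A[1,2].
So A[1,2] = 2/2 = 1.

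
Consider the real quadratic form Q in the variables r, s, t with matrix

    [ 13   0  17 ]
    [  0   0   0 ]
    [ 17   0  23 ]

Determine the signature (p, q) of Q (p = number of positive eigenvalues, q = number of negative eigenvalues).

Congruent diagonalization of A (simultaneous row and column reduction) yields pivots 13, 0, 10/13.
Counting signs: 2 positive, 1 zero.

(2, 0)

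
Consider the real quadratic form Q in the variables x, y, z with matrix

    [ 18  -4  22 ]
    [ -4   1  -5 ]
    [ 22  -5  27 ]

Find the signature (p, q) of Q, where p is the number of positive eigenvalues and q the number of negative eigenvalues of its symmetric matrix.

Applying the same elementary operations to the rows and columns of A produces a congruent diagonal matrix with entries 18, 1/9, 0.
Counting signs: 2 positive, 1 zero.

(2, 0)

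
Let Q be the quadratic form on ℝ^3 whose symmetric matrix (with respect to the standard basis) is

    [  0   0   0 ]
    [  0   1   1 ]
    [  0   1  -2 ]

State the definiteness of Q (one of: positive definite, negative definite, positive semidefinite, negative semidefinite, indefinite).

Congruent diagonalization of A (simultaneous row and column reduction) yields pivots 0, 1, -3.
Counting signs: 1 positive, 1 negative, 1 zero.
Hence Q is indefinite.

indefinite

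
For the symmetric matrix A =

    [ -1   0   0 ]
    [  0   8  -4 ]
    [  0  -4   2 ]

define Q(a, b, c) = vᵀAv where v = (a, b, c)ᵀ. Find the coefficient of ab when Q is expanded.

The coefficient of ab is A[1,2] + A[2,1] = 2·0 = 0.

0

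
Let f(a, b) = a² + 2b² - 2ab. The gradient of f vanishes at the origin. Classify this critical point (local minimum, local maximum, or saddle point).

local minimum

The Hessian at the origin is H = [[2, -2], [-2, 4]].
det H = 2·4 − (-2)² = 4 > 0 and H[1,1] = 2 > 0, so H is positive definite.
Therefore the origin is a local minimum.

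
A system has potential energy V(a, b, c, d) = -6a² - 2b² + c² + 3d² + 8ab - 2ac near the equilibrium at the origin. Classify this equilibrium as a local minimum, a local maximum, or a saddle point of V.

The Hessian at the origin is H = [[-12, 8, -2, 0], [8, -4, 0, 0], [-2, 0, 2, 0], [0, 0, 0, 6]].
Symmetric row and column elimination reduces H to a congruent diagonal form with pivots -12, 4/3, 1, 6.
That gives 3 positive, 1 negative pivots.
H is indefinite, so the origin is a saddle point.

saddle point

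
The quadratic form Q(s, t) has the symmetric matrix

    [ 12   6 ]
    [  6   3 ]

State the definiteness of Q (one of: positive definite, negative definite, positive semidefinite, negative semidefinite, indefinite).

For the 2×2 matrix [[12, 6], [6, 3]]: det = 12·3 − (6)² = 0, trace = 15.
det = 0 so one eigenvalue is zero; the form is semidefinite with the sign of the trace.

positive semidefinite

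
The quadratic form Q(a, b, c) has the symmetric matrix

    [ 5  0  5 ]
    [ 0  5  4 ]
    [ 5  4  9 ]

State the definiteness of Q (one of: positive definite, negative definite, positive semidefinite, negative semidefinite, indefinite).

Leading principal minors: Δ_1 = 5, Δ_2 = 25, Δ_3 = 20.
All leading principal minors are positive, so by Sylvester's criterion Q is positive definite.

positive definite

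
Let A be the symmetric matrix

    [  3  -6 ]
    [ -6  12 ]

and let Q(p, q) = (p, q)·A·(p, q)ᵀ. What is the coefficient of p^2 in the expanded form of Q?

3

The coefficient of p^2 is the diagonal entry A[1,1] = 3.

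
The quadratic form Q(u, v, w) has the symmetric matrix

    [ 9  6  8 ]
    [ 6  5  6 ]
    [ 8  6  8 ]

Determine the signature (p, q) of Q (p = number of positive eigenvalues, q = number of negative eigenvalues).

Applying the same elementary operations to the rows and columns of A produces a congruent diagonal matrix with entries 9, 1, 4/9.
That gives 3 positive pivots.

(3, 0)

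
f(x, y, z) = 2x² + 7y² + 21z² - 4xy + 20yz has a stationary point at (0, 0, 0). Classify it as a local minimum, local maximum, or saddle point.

local minimum

The Hessian at the origin is H = [[4, -4, 0], [-4, 14, 20], [0, 20, 42]].
Applying the same elementary operations to the rows and columns of H produces a congruent diagonal matrix with entries 4, 10, 2.
So there are 3 positive pivots.
H is positive definite, so the origin is a strict local minimum.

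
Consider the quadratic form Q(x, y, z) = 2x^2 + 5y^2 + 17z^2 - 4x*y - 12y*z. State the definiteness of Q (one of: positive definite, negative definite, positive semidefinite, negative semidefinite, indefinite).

positive definite

The symmetric matrix of Q is A = [[2, -2, 0], [-2, 5, -6], [0, -6, 17]].
Leading principal minors: Δ_1 = 2, Δ_2 = 6, Δ_3 = 30.
All leading principal minors are positive, so by Sylvester's criterion Q is positive definite.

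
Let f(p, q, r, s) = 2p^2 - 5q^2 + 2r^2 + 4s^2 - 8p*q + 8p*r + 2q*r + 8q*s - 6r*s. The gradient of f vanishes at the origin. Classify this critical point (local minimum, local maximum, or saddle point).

The Hessian at the origin is H = [[4, -8, 8, 0], [-8, -10, 2, 8], [8, 2, 4, -6], [0, 8, -6, 8]].
Applying the same elementary operations to the rows and columns of H produces a congruent diagonal matrix with entries 4, -26, 6/13, 10.
Counting signs: 3 positive, 1 negative.
H is indefinite, so the origin is a saddle point.

saddle point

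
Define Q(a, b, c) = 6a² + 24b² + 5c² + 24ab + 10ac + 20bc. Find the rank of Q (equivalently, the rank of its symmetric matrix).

The associated matrix is A = [[6, 12, 5], [12, 24, 10], [5, 10, 5]].
Symmetric row and column elimination reduces A to a congruent diagonal form with pivots 6, 0, 5/6.
That gives 2 positive, 1 zero pivots.
The rank is the number of nonzero pivots: 2.

2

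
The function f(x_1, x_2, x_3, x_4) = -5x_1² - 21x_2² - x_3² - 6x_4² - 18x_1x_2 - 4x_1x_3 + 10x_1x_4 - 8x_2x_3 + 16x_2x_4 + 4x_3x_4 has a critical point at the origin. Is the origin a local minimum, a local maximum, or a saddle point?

The Hessian at the origin is H = [[-10, -18, -4, 10], [-18, -42, -8, 16], [-4, -8, -2, 4], [10, 16, 4, -12]].
Symmetric row and column elimination reduces H to a congruent diagonal form with pivots -10, -48/5, -1/3, -3/2.
That gives 4 negative pivots.
H is negative definite, so the origin is a strict local maximum.

local maximum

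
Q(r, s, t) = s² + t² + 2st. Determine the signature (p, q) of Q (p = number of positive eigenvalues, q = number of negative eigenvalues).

The associated matrix is A = [[0, 0, 0], [0, 1, 1], [0, 1, 1]].
Row-reducing A symmetrically gives the diagonal entries 0, 1, 0.
Counting signs: 1 positive, 2 zero.

(1, 0)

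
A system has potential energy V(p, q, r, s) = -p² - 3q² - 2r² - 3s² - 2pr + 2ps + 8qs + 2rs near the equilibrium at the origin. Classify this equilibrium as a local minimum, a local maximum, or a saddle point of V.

The Hessian at the origin is H = [[-2, 0, -2, 2], [0, -6, 0, 8], [-2, 0, -4, 2], [2, 8, 2, -6]].
Applying the same elementary operations to the rows and columns of H produces a congruent diagonal matrix with entries -2, -6, -2, 20/3.
So there are 1 positive, 3 negative pivots.
H is indefinite, so the origin is a saddle point.

saddle point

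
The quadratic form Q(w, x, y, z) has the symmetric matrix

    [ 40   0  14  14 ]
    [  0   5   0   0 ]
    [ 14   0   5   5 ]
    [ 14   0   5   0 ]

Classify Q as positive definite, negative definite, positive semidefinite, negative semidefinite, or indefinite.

indefinite

Congruent diagonalization of A (simultaneous row and column reduction) yields pivots 40, 5, 1/10, -5.
That gives 3 positive, 1 negative pivots.
Hence Q is indefinite.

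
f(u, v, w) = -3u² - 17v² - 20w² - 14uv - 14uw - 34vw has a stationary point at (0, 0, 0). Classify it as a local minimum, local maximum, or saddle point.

The Hessian at the origin is H = [[-6, -14, -14], [-14, -34, -34], [-14, -34, -40]].
Congruent diagonalization of H (simultaneous row and column reduction) yields pivots -6, -4/3, -6.
So there are 3 negative pivots.
H is negative definite, so the origin is a strict local maximum.

local maximum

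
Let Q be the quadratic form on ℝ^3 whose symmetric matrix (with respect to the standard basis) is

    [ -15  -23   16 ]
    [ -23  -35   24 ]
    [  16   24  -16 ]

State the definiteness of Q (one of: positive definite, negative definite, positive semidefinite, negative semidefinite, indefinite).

indefinite

Congruent diagonalization of A (simultaneous row and column reduction) yields pivots -15, 4/15, 0.
That gives 1 positive, 1 negative, 1 zero pivots.
Hence Q is indefinite.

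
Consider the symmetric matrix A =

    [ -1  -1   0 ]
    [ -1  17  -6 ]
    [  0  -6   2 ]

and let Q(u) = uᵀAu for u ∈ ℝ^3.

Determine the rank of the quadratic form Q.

2

Applying the same elementary operations to the rows and columns of A produces a congruent diagonal matrix with entries -1, 18, 0.
So there are 1 positive, 1 negative, 1 zero pivots.
The rank is the number of nonzero pivots: 2.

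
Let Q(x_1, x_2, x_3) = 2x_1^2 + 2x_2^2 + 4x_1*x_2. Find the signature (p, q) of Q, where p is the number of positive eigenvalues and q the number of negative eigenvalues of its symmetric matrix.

(1, 0)

Write A = [[2, 2, 0], [2, 2, 0], [0, 0, 0]].
Applying the same elementary operations to the rows and columns of A produces a congruent diagonal matrix with entries 2, 0, 0.
So there are 1 positive, 2 zero pivots.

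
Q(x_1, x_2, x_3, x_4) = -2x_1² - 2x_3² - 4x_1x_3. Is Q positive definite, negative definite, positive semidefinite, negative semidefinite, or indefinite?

negative semidefinite

The symmetric matrix is A = [[-2, 0, -2, 0], [0, 0, 0, 0], [-2, 0, -2, 0], [0, 0, 0, 0]].
Applying the same elementary operations to the rows and columns of A produces a congruent diagonal matrix with entries -2, 0, 0, 0.
Counting signs: 1 negative, 3 zero.
Hence Q is negative semidefinite.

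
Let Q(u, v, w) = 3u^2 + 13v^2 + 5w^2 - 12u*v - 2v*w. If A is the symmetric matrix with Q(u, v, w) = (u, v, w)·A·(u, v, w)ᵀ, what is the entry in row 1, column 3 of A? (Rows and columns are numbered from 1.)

The coefficient of u·w in Q is 0. For a symmetric A this equals A[1,3] + A[3,1] = 2·A[1,3].
So A[1,3] = 0/2 = 0.

0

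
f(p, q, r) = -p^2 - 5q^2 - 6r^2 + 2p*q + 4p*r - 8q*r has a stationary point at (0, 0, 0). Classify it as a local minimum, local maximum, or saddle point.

local maximum

The Hessian at the origin is H = [[-2, 2, 4], [2, -10, -8], [4, -8, -12]].
Congruent diagonalization of H (simultaneous row and column reduction) yields pivots -2, -8, -2.
Counting signs: 3 negative.
H is negative definite, so the origin is a strict local maximum.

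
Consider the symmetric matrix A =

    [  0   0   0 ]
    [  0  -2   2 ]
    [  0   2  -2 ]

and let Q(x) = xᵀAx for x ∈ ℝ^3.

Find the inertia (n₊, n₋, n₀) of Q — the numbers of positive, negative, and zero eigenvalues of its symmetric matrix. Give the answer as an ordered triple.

Congruent diagonalization of A (simultaneous row and column reduction) yields pivots 0, -2, 0.
That gives 1 negative, 2 zero pivots.

(0, 1, 2)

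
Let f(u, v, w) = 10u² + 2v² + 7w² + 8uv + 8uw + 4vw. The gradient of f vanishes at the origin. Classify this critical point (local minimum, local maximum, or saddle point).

The Hessian at the origin is H = [[20, 8, 8], [8, 4, 4], [8, 4, 14]].
Symmetric row and column elimination reduces H to a congruent diagonal form with pivots 20, 4/5, 10.
That gives 3 positive pivots.
H is positive definite, so the origin is a strict local minimum.

local minimum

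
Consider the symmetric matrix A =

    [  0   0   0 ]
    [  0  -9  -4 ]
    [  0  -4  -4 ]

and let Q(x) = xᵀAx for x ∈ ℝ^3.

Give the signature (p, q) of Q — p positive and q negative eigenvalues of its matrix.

(0, 2)

Symmetric row and column elimination reduces A to a congruent diagonal form with pivots 0, -9, -20/9.
That gives 2 negative, 1 zero pivots.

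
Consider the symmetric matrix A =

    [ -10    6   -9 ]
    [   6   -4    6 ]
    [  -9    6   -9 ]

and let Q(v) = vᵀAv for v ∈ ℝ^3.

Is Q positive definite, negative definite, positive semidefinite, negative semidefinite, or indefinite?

Congruent diagonalization of A (simultaneous row and column reduction) yields pivots -10, -2/5, 0.
That gives 2 negative, 1 zero pivots.
Hence Q is negative semidefinite.

negative semidefinite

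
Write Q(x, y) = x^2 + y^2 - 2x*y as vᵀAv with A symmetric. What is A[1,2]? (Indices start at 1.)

The coefficient of x·y in Q is -2. For a symmetric A this equals A[1,2] + A[2,1] = 2·A[1,2].
So A[1,2] = -2/2 = -1.

-1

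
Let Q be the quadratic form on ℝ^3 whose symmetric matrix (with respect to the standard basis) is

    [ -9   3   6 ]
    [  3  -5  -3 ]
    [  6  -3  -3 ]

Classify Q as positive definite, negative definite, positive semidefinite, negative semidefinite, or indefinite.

indefinite

Symmetric row and column elimination reduces A to a congruent diagonal form with pivots -9, -4, 5/4.
So there are 1 positive, 2 negative pivots.
Hence Q is indefinite.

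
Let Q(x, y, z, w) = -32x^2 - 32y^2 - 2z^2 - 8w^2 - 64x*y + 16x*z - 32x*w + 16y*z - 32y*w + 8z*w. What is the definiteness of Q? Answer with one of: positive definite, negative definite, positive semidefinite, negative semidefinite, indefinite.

The symmetric matrix is A = [[-32, -32, 8, -16], [-32, -32, 8, -16], [8, 8, -2, 4], [-16, -16, 4, -8]].
Congruent diagonalization of A (simultaneous row and column reduction) yields pivots -32, 0, 0, 0.
Counting signs: 1 negative, 3 zero.
Hence Q is negative semidefinite.

negative semidefinite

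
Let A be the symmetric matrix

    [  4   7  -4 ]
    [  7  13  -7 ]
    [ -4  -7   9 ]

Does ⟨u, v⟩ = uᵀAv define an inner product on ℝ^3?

Symmetric row and column elimination reduces A to a congruent diagonal form with pivots 4, 3/4, 5.
Counting signs: 3 positive.
Hence Q is positive definite.
⟨·,·⟩ is an inner product exactly when A is positive definite.

yes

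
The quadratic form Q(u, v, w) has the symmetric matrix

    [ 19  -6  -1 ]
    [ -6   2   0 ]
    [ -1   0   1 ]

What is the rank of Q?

Congruent diagonalization of A (simultaneous row and column reduction) yields pivots 19, 2/19, 0.
Counting signs: 2 positive, 1 zero.
The rank is the number of nonzero pivots: 2.

2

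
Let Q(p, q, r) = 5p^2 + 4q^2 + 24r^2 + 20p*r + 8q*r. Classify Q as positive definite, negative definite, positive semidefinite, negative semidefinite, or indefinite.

The associated matrix is A = [[5, 0, 10], [0, 4, 4], [10, 4, 24]].
Row-reducing A symmetrically gives the diagonal entries 5, 4, 0.
So there are 2 positive, 1 zero pivots.
Hence Q is positive semidefinite.

positive semidefinite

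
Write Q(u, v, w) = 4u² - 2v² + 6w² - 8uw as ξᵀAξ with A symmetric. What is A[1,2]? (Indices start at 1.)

0

The coefficient of u·v in Q is 0. For a symmetric A this equals A[1,2] + A[2,1] = 2·A[1,2].
So A[1,2] = 0/2 = 0.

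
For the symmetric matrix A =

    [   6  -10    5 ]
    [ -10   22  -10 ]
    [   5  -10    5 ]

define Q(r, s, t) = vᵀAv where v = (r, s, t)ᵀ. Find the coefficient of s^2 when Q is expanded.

22

The coefficient of s^2 is the diagonal entry A[2,2] = 22.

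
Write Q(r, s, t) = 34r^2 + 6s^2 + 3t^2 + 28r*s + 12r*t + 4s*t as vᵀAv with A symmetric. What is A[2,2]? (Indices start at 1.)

The coefficient of s^2 in Q is 6, and that is exactly A[2,2].

6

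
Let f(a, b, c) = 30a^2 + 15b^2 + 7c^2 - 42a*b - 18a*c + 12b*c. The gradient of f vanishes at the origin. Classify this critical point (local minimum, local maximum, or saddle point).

local minimum

The Hessian at the origin is H = [[60, -42, -18], [-42, 30, 12], [-18, 12, 14]].
Row-reducing H symmetrically gives the diagonal entries 60, 3/5, 8.
So there are 3 positive pivots.
H is positive definite, so the origin is a strict local minimum.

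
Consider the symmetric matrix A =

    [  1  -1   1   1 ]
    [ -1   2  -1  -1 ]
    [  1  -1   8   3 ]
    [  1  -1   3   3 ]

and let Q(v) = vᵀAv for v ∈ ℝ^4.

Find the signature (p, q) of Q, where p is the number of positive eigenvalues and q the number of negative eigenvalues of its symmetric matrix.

Symmetric row and column elimination reduces A to a congruent diagonal form with pivots 1, 1, 7, 10/7.
So there are 4 positive pivots.

(4, 0)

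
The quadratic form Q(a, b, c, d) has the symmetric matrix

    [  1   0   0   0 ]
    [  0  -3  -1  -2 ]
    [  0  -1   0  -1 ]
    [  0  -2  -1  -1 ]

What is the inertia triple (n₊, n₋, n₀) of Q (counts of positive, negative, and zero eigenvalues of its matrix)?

Row-reducing A symmetrically gives the diagonal entries 1, -3, 1/3, 0.
Counting signs: 2 positive, 1 negative, 1 zero.

(2, 1, 1)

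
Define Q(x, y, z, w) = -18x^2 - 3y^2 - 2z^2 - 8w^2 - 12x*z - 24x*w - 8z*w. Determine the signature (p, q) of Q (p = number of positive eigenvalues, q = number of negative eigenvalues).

The associated matrix is A = [[-18, 0, -6, -12], [0, -3, 0, 0], [-6, 0, -2, -4], [-12, 0, -4, -8]].
Applying the same elementary operations to the rows and columns of A produces a congruent diagonal matrix with entries -18, -3, 0, 0.
So there are 2 negative, 2 zero pivots.

(0, 2)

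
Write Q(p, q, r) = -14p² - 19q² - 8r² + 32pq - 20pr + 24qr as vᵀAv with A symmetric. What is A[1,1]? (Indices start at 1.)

-14

The coefficient of p² in Q is -14, and that is exactly A[1,1].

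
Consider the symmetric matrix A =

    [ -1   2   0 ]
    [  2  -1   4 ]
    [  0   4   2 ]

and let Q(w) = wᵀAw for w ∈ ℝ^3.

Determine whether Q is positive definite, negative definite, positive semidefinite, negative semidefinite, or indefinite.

Row-reducing A symmetrically gives the diagonal entries -1, 3, -10/3.
That gives 1 positive, 2 negative pivots.
Hence Q is indefinite.

indefinite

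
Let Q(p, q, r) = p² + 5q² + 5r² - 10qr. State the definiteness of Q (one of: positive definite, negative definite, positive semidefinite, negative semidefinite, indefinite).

positive semidefinite

The associated matrix is A = [[1, 0, 0], [0, 5, -5], [0, -5, 5]].
Symmetric row and column elimination reduces A to a congruent diagonal form with pivots 1, 5, 0.
Counting signs: 2 positive, 1 zero.
Hence Q is positive semidefinite.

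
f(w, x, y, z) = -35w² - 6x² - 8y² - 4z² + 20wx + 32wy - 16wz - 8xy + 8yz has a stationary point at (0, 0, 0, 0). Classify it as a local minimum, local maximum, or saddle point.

local maximum

The Hessian at the origin is H = [[-70, 20, 32, -16], [20, -12, -8, 0], [32, -8, -16, 8], [-16, 0, 8, -8]].
Row-reducing H symmetrically gives the diagonal entries -70, -44/7, -64/55, -1.
That gives 4 negative pivots.
H is negative definite, so the origin is a strict local maximum.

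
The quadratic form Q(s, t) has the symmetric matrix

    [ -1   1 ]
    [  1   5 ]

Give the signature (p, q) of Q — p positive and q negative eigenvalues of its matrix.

An LDLᵀ factorisation of A has diagonal entries -1, 6.
Counting signs: 1 positive, 1 negative.

(1, 1)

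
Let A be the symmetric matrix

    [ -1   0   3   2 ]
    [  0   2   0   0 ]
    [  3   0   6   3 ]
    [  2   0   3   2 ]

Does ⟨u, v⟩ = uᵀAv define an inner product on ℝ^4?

no

Applying the same elementary operations to the rows and columns of A produces a congruent diagonal matrix with entries -1, 2, 15, 3/5.
That gives 3 positive, 1 negative pivots.
Hence Q is indefinite.
⟨·,·⟩ is an inner product exactly when A is positive definite.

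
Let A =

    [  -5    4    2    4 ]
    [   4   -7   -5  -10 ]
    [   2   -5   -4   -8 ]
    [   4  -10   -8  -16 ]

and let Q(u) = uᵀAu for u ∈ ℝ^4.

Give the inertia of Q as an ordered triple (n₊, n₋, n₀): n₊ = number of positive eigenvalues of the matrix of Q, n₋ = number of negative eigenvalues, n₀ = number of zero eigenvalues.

Congruent diagonalization of A (simultaneous row and column reduction) yields pivots -5, -19/5, -3/19, 0.
So there are 3 negative, 1 zero pivots.

(0, 3, 1)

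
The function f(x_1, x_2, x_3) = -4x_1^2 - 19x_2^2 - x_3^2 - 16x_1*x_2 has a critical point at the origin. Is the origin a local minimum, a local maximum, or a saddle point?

local maximum

The Hessian at the origin is H = [[-8, -16, 0], [-16, -38, 0], [0, 0, -2]].
Row-reducing H symmetrically gives the diagonal entries -8, -6, -2.
So there are 3 negative pivots.
H is negative definite, so the origin is a strict local maximum.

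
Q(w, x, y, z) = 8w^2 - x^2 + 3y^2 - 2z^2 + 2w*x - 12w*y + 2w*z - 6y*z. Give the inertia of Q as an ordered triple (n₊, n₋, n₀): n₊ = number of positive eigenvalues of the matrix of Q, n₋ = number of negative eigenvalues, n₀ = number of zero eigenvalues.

Write A = [[8, 1, -6, 1], [1, -1, 0, 0], [-6, 0, 3, -3], [1, 0, -3, -2]].
An LDLᵀ factorisation of A has diagonal entries 8, -9/8, -1, 10/3.
Counting signs: 2 positive, 2 negative.

(2, 2, 0)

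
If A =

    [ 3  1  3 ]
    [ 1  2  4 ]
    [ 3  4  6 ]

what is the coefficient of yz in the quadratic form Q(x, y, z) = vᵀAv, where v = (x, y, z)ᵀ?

The coefficient of yz is A[2,3] + A[3,2] = 2·4 = 8.

8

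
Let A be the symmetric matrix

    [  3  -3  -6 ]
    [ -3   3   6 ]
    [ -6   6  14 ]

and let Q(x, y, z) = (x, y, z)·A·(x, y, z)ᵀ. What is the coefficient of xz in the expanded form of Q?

The coefficient of xz is A[1,3] + A[3,1] = 2·(-6) = -12.

-12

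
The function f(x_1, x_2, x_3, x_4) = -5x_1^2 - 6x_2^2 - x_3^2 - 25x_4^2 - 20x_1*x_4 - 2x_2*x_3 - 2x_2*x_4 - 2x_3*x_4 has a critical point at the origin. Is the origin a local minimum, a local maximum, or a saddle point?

The Hessian at the origin is H = [[-10, 0, 0, -20], [0, -12, -2, -2], [0, -2, -2, -2], [-20, -2, -2, -50]].
Applying the same elementary operations to the rows and columns of H produces a congruent diagonal matrix with entries -10, -12, -5/3, -8.
That gives 4 negative pivots.
H is negative definite, so the origin is a strict local maximum.

local maximum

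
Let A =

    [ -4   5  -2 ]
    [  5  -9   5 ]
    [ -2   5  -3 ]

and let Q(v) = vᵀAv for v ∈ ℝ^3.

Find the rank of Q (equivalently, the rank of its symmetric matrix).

Congruent diagonalization of A (simultaneous row and column reduction) yields pivots -4, -11/4, 3/11.
That gives 1 positive, 2 negative pivots.
The rank is the number of nonzero pivots: 3.

3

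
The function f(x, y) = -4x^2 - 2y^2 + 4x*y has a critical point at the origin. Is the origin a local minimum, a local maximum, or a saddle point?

The Hessian at the origin is H = [[-8, 4], [4, -4]].
det H = -8·-4 − (4)² = 16 > 0 and H[1,1] = -8 < 0, so H is negative definite.
Therefore the origin is a local maximum.

local maximum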